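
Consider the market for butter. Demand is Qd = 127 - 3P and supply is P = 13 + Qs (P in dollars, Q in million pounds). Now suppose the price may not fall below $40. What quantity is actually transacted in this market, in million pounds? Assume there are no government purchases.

Rearranging supply gives Qs = P - 13. In a free market, 127 - 3P = P - 13 gives the equilibrium P* = 35, Q* = 22.
Since 40 > 35, the floor is binding.
At P = 40: Qd = 127 - 3·40 = 7 and Qs = 40 - 13 = 27.
The quantity actually transacted is the short side, demand: 7.

7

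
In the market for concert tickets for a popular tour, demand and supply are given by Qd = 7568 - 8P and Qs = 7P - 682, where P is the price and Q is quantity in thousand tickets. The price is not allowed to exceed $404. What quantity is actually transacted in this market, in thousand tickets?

2146

Without the control the market clears where 7568 - 8P = 7P - 682, i.e. P* = 550 and Q* = 3168.
The ceiling of 404 is below the equilibrium price 550, so it binds.
At P = 404: Qd = 7568 - 8·404 = 4336 and Qs = 7·404 - 682 = 2146.
The quantity actually transacted is the short side, supply: 2146.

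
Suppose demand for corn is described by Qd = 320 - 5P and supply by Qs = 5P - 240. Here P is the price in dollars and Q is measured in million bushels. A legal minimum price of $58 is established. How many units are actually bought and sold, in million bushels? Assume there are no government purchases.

Without the control the market clears where 320 - 5P = 5P - 240, i.e. P* = 56 and Q* = 40.
Because the floor (58) lies above the market-clearing price, it is binding.
At P = 58: Qd = 320 - 5·58 = 30 and Qs = 5·58 - 240 = 50.
The quantity actually transacted is the short side, demand: 30.

30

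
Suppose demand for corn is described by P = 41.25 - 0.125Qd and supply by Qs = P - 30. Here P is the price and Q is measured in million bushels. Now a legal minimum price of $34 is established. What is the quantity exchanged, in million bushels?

Rearranging demand gives Qd = 330 - 8P. Setting quantity demanded equal to quantity supplied, 330 - 8P = P - 30, gives P* = 40 and Q* = 10.
The floor of 34 is below the equilibrium price 40, so it is not binding; the market clears at P* = 40, Q* = 10.

10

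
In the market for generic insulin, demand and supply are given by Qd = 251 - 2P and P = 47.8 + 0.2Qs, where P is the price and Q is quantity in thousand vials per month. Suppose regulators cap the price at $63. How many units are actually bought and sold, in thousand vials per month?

76

Rearranging supply gives Qs = 5P - 239. Equilibrium: 251 - 2P = 5P - 239, so 490 = 7P and P* = 70, Q* = 111.
Since 63 < 70, the ceiling is binding.
At P = 63: Qd = 251 - 2·63 = 125 and Qs = 5·63 - 239 = 76.
The quantity actually transacted is the short side, supply: 76.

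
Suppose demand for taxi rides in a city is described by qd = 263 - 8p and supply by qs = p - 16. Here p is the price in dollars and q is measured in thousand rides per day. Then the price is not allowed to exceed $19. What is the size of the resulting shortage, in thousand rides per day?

Equilibrium: 263 - 8p = p - 16, so 279 = 9p and p* = 31, q* = 15.
Because the ceiling (19) lies below the market-clearing price, it is binding.
At p = 19: qd = 263 - 8·19 = 111 and qs = 19 - 16 = 3.
Shortage = qd - qs = 111 - 3 = 108.

108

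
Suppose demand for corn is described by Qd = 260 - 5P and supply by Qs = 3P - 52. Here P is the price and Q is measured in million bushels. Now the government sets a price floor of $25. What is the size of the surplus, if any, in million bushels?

0

In a free market, 260 - 5P = 3P - 52 gives the equilibrium P* = 39, Q* = 65.
Since 25 is below P* = 39, the floor does not bind and the free-market outcome prevails.
Since the control does not bind, there is no surplus.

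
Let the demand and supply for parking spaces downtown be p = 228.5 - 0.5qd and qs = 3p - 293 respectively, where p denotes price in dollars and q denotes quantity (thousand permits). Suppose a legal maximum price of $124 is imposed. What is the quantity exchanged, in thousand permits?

Rearranging demand gives qd = 457 - 2p. In a free market, 457 - 2p = 3p - 293 gives the equilibrium p* = 150, q* = 157.
Since 124 < 150, the ceiling is binding.
At p = 124: qd = 457 - 2·124 = 209 and qs = 3·124 - 293 = 79.
The quantity actually transacted is the short side, supply: 79.

79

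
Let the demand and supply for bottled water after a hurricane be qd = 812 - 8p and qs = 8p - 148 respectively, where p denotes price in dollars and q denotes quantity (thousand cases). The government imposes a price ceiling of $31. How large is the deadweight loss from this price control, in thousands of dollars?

6728

Setting quantity demanded equal to quantity supplied, 812 - 8p = 8p - 148, gives p* = 60 and q* = 332.
Because the ceiling (31) lies below the market-clearing price, it is binding.
At p = 31: qd = 812 - 8·31 = 564 and qs = 8·31 - 148 = 100.
Quantity traded falls to 100. At q = 100 the demand price is (812 - 100)/8 = 89 and the supply price is (148 + 100)/8 = 31.
Deadweight loss = ½ · (89 - 31) · (332 - 100) = ½ · 58 · 232 = 6728.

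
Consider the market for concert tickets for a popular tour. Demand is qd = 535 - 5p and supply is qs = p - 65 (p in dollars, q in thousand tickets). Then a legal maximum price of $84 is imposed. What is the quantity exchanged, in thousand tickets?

In a free market, 535 - 5p = p - 65 gives the equilibrium p* = 100, q* = 35.
The ceiling of 84 is below the equilibrium price 100, so it binds.
At p = 84: qd = 535 - 5·84 = 115 and qs = 84 - 65 = 19.
The quantity actually transacted is the short side, supply: 19.

19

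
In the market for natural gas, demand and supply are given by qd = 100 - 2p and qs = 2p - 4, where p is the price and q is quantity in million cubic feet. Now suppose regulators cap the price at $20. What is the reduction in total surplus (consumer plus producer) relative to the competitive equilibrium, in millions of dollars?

72

In a free market, 100 - 2p = 2p - 4 gives the equilibrium p* = 26, q* = 48.
Since 20 < 26, the ceiling is binding.
At p = 20: qd = 100 - 2·20 = 60 and qs = 2·20 - 4 = 36.
Quantity traded falls to 36. At q = 36 the demand price is (100 - 36)/2 = 32 and the supply price is (4 + 36)/2 = 20.
Deadweight loss = ½ · (32 - 20) · (48 - 36) = ½ · 12 · 12 = 72.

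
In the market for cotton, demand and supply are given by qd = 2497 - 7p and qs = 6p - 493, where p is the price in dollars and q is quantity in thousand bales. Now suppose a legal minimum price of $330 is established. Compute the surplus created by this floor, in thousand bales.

1300

In a free market, 2497 - 7p = 6p - 493 gives the equilibrium p* = 230, q* = 887.
The floor of 330 is above the equilibrium price 230, so it binds.
At p = 330: qd = 2497 - 7·330 = 187 and qs = 6·330 - 493 = 1487.
Surplus = qs - qd = 1487 - 187 = 1300.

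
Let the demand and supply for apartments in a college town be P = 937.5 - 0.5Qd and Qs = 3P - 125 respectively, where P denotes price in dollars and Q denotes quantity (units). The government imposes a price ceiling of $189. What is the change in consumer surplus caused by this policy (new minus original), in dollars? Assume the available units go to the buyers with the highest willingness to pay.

-6910.25

Rearranging demand gives Qd = 1875 - 2P. Equilibrium: 1875 - 2P = 3P - 125, so 2000 = 5P and P* = 400, Q* = 1075.
Because the ceiling (189) lies below the market-clearing price, it is binding.
At P = 189: Qd = 1875 - 2·189 = 1497 and Qs = 3·189 - 125 = 442.
Consumer surplus without the control is ½ · (937.5 - 400) · 1075 = 288906.25.
With the ceiling, 442 units are sold at 189 (assume they go to the highest-value buyers). The demand price at Q = 442 is 716.5, so CS = ½ · [(937.5 - 189) + (716.5 - 189)] · 442 = 281996.
Change in consumer surplus = 281996 - 288906.25 = -6910.25.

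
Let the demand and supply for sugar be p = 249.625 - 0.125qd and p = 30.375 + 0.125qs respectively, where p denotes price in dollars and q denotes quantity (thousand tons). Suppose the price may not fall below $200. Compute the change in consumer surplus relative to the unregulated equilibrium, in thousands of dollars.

Rearranging demand gives qd = 1997 - 8p; rearranging supply gives qs = 8p - 243. Without the control the market clears where 1997 - 8p = 8p - 243, i.e. p* = 140 and q* = 877.
Since 200 > 140, the floor is binding.
At p = 200: qd = 1997 - 8·200 = 397 and qs = 8·200 - 243 = 1357.
Consumer surplus without the control is ½ · (249.625 - 140) · 877 = 48070.5625.
With the floor, consumers buy 397 units at 200, so CS = ½ · (249.625 - 200) · 397 = 9850.5625.
Change in consumer surplus = 9850.5625 - 48070.5625 = -38220.

-38220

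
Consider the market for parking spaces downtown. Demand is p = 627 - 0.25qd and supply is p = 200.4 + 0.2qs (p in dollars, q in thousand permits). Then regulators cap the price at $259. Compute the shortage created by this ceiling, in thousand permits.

1179

Rearranging demand gives qd = 2508 - 4p; rearranging supply gives qs = 5p - 1002. In a free market, 2508 - 4p = 5p - 1002 gives the equilibrium p* = 390, q* = 948.
Because the ceiling (259) lies below the market-clearing price, it is binding.
At p = 259: qd = 2508 - 4·259 = 1472 and qs = 5·259 - 1002 = 293.
Shortage = qd - qs = 1472 - 293 = 1179.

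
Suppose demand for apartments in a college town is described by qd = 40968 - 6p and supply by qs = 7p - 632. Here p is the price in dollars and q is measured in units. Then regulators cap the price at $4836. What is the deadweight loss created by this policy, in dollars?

Equilibrium: 40968 - 6p = 7p - 632, so 41600 = 13p and p* = 3200, q* = 21768.
Since 4836 is above p* = 3200, the ceiling does not bind and the free-market outcome prevails.
Since the control does not bind, no trades are prevented and deadweight loss is zero.

0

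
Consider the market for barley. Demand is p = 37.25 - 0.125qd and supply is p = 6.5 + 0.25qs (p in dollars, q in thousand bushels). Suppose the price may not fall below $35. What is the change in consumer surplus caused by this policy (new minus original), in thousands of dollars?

-400

Rearranging demand gives qd = 298 - 8p; rearranging supply gives qs = 4p - 26. In a free market, 298 - 8p = 4p - 26 gives the equilibrium p* = 27, q* = 82.
The floor of 35 is above the equilibrium price 27, so it binds.
At p = 35: qd = 298 - 8·35 = 18 and qs = 4·35 - 26 = 114.
Consumer surplus without the control is ½ · (37.25 - 27) · 82 = 420.25.
With the floor, consumers buy 18 units at 35, so CS = ½ · (37.25 - 35) · 18 = 20.25.
Change in consumer surplus = 20.25 - 420.25 = -400.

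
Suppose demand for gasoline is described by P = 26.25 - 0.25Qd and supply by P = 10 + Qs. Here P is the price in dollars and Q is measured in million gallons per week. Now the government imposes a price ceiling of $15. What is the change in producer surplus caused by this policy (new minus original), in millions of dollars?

-72

Rearranging demand gives Qd = 105 - 4P; rearranging supply gives Qs = P - 10. Equilibrium: 105 - 4P = P - 10, so 115 = 5P and P* = 23, Q* = 13.
The ceiling of 15 is below the equilibrium price 23, so it binds.
At P = 15: Qd = 105 - 4·15 = 45 and Qs = 15 - 10 = 5.
Producer surplus without the control is ½ · (23 - 10) · 13 = 84.5.
With the ceiling, producers sell 5 units at 15, so PS = ½ · (15 - 10) · 5 = 12.5.
Change in producer surplus = 12.5 - 84.5 = -72.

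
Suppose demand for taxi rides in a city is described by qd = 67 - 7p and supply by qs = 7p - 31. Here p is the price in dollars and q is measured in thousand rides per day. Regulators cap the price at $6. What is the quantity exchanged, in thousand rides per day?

11

Without the control the market clears where 67 - 7p = 7p - 31, i.e. p* = 7 and q* = 18.
The ceiling of 6 is below the equilibrium price 7, so it binds.
At p = 6: qd = 67 - 7·6 = 25 and qs = 7·6 - 31 = 11.
The quantity actually transacted is the short side, supply: 11.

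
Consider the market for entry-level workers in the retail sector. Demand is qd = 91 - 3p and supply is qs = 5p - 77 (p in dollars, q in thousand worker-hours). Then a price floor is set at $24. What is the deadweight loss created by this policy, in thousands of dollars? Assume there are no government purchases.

Setting quantity demanded equal to quantity supplied, 91 - 3p = 5p - 77, gives p* = 21 and q* = 28.
Because the floor (24) lies above the market-clearing price, it is binding.
At p = 24: qd = 91 - 3·24 = 19 and qs = 5·24 - 77 = 43.
Quantity traded falls to 19. At q = 19 the demand price is (91 - 19)/3 = 24 and the supply price is (77 + 19)/5 = 19.2.
Deadweight loss = ½ · (24 - 19.2) · (28 - 19) = ½ · 4.8 · 9 = 21.6.

21.6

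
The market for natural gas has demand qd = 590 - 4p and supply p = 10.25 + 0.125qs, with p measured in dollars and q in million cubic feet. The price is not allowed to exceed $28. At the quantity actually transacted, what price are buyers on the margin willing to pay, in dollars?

Rearranging supply gives qs = 8p - 82. Setting quantity demanded equal to quantity supplied, 590 - 4p = 8p - 82, gives p* = 56 and q* = 366.
Since 28 < 56, the ceiling is binding.
At p = 28: qd = 590 - 4·28 = 478 and qs = 8·28 - 82 = 142.
Only 142 units reach the market. On the demand curve, the marginal buyer's willingness to pay at q = 142 is (590 - 142)/4 = 112.

112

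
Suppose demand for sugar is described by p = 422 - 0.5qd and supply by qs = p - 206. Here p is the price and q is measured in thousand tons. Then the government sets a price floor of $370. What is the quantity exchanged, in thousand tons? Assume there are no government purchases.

Rearranging demand gives qd = 844 - 2p. Equilibrium: 844 - 2p = p - 206, so 1050 = 3p and p* = 350, q* = 144.
Because the floor (370) lies above the market-clearing price, it is binding.
At p = 370: qd = 844 - 2·370 = 104 and qs = 370 - 206 = 164.
The quantity actually transacted is the short side, demand: 104.

104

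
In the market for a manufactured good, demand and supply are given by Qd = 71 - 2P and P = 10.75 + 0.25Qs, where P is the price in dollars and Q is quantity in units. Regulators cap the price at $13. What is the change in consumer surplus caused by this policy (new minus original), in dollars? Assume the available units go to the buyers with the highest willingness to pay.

-90

Rearranging supply gives Qs = 4P - 43. Without the control the market clears where 71 - 2P = 4P - 43, i.e. P* = 19 and Q* = 33.
Since 13 < 19, the ceiling is binding.
At P = 13: Qd = 71 - 2·13 = 45 and Qs = 4·13 - 43 = 9.
Consumer surplus without the control is ½ · (35.5 - 19) · 33 = 272.25.
With the ceiling, 9 units are sold at 13 (assume they go to the highest-value buyers). The demand price at Q = 9 is 31, so CS = ½ · [(35.5 - 13) + (31 - 13)] · 9 = 182.25.
Change in consumer surplus = 182.25 - 272.25 = -90.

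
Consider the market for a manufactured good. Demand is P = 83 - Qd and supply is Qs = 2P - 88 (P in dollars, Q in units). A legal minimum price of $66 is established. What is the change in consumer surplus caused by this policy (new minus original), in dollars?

-193.5

Rearranging demand gives Qd = 83 - P. Without the control the market clears where 83 - P = 2P - 88, i.e. P* = 57 and Q* = 26.
Since 66 > 57, the floor is binding.
At P = 66: Qd = 83 - 66 = 17 and Qs = 2·66 - 88 = 44.
Consumer surplus without the control is ½ · (83 - 57) · 26 = 338.
With the floor, consumers buy 17 units at 66, so CS = ½ · (83 - 66) · 17 = 144.5.
Change in consumer surplus = 144.5 - 338 = -193.5.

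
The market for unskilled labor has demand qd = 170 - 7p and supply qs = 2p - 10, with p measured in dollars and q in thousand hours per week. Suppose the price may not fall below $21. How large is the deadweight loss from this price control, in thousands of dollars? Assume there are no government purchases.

15.75

In a free market, 170 - 7p = 2p - 10 gives the equilibrium p* = 20, q* = 30.
Since 21 > 20, the floor is binding.
At p = 21: qd = 170 - 7·21 = 23 and qs = 2·21 - 10 = 32.
Quantity traded falls to 23. At q = 23 the demand price is (170 - 23)/7 = 21 and the supply price is (10 + 23)/2 = 16.5.
Deadweight loss = ½ · (21 - 16.5) · (30 - 23) = ½ · 4.5 · 7 = 15.75.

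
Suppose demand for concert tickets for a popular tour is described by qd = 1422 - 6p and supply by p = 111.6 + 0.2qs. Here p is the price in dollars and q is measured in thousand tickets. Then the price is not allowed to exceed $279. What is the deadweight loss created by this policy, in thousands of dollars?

0

Rearranging supply gives qs = 5p - 558. In a free market, 1422 - 6p = 5p - 558 gives the equilibrium p* = 180, q* = 342.
Since 279 is above p* = 180, the ceiling does not bind and the free-market outcome prevails.
Since the control does not bind, no trades are prevented and deadweight loss is zero.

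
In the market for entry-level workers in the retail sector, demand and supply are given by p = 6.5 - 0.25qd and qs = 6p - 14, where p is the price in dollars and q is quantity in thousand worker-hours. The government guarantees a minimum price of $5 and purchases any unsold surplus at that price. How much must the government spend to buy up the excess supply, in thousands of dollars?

Rearranging demand gives qd = 26 - 4p. In a free market, 26 - 4p = 6p - 14 gives the equilibrium p* = 4, q* = 10.
The floor of 5 is above the equilibrium price 4, so it binds.
At p = 5: qd = 26 - 4·5 = 6 and qs = 6·5 - 14 = 16.
Surplus = qs - qd = 10.
Government expenditure = surplus × support price = 10 × 5 = 50.

50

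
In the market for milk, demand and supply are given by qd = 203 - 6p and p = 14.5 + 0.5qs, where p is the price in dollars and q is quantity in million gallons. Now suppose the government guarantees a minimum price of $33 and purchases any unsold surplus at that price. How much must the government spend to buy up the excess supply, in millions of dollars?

Rearranging supply gives qs = 2p - 29. Without the control the market clears where 203 - 6p = 2p - 29, i.e. p* = 29 and q* = 29.
Since 33 > 29, the floor is binding.
At p = 33: qd = 203 - 6·33 = 5 and qs = 2·33 - 29 = 37.
Surplus = qs - qd = 32.
Government expenditure = surplus × support price = 32 × 33 = 1056.

1056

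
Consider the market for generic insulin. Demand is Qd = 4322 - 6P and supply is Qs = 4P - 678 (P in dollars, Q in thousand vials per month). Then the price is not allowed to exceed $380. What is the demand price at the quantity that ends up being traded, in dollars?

In a free market, 4322 - 6P = 4P - 678 gives the equilibrium P* = 500, Q* = 1322.
Because the ceiling (380) lies below the market-clearing price, it is binding.
At P = 380: Qd = 4322 - 6·380 = 2042 and Qs = 4·380 - 678 = 842.
Only 842 units reach the market. On the demand curve, the marginal buyer's willingness to pay at Q = 842 is (4322 - 842)/6 = 580.

580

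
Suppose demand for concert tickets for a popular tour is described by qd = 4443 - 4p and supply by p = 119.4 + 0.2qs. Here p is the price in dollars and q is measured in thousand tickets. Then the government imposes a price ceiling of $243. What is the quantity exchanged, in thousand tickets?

618

Rearranging supply gives qs = 5p - 597. In a free market, 4443 - 4p = 5p - 597 gives the equilibrium p* = 560, q* = 2203.
Because the ceiling (243) lies below the market-clearing price, it is binding.
At p = 243: qd = 4443 - 4·243 = 3471 and qs = 5·243 - 597 = 618.
The quantity actually transacted is the short side, supply: 618.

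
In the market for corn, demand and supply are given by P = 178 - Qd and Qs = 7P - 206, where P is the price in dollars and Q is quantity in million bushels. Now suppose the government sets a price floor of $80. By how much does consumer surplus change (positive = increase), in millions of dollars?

Rearranging demand gives Qd = 178 - P. Equilibrium: 178 - P = 7P - 206, so 384 = 8P and P* = 48, Q* = 130.
Because the floor (80) lies above the market-clearing price, it is binding.
At P = 80: Qd = 178 - 80 = 98 and Qs = 7·80 - 206 = 354.
Consumer surplus without the control is ½ · (178 - 48) · 130 = 8450.
With the floor, consumers buy 98 units at 80, so CS = ½ · (178 - 80) · 98 = 4802.
Change in consumer surplus = 4802 - 8450 = -3648.

-3648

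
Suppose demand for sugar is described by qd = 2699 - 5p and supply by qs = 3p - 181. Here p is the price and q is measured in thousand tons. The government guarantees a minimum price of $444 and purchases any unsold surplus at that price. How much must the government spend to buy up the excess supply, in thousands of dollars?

In a free market, 2699 - 5p = 3p - 181 gives the equilibrium p* = 360, q* = 899.
The floor of 444 is above the equilibrium price 360, so it binds.
At p = 444: qd = 2699 - 5·444 = 479 and qs = 3·444 - 181 = 1151.
Surplus = qs - qd = 672.
Government expenditure = surplus × support price = 672 × 444 = 298368.

298368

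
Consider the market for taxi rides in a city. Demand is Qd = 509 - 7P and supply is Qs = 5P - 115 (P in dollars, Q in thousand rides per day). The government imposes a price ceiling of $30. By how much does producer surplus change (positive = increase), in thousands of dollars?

In a free market, 509 - 7P = 5P - 115 gives the equilibrium P* = 52, Q* = 145.
The ceiling of 30 is below the equilibrium price 52, so it binds.
At P = 30: Qd = 509 - 7·30 = 299 and Qs = 5·30 - 115 = 35.
Producer surplus without the control is ½ · (52 - 23) · 145 = 2102.5.
With the ceiling, producers sell 35 units at 30, so PS = ½ · (30 - 23) · 35 = 122.5.
Change in producer surplus = 122.5 - 2102.5 = -1980.

-1980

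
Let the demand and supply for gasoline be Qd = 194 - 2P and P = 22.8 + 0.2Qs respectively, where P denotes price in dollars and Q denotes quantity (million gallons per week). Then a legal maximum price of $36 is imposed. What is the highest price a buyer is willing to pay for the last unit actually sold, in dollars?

64

Rearranging supply gives Qs = 5P - 114. Equilibrium: 194 - 2P = 5P - 114, so 308 = 7P and P* = 44, Q* = 106.
The ceiling of 36 is below the equilibrium price 44, so it binds.
At P = 36: Qd = 194 - 2·36 = 122 and Qs = 5·36 - 114 = 66.
Only 66 units reach the market. On the demand curve, the marginal buyer's willingness to pay at Q = 66 is (194 - 66)/2 = 64.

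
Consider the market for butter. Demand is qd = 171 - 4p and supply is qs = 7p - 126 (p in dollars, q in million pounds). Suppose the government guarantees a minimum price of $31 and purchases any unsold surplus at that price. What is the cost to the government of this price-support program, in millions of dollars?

Equilibrium: 171 - 4p = 7p - 126, so 297 = 11p and p* = 27, q* = 63.
The floor of 31 is above the equilibrium price 27, so it binds.
At p = 31: qd = 171 - 4·31 = 47 and qs = 7·31 - 126 = 91.
Surplus = qs - qd = 44.
Government expenditure = surplus × support price = 44 × 31 = 1364.

1364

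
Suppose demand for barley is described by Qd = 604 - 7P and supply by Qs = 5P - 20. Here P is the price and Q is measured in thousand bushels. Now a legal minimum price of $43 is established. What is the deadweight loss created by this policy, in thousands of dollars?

0

Setting quantity demanded equal to quantity supplied, 604 - 7P = 5P - 20, gives P* = 52 and Q* = 240.
The floor of 43 is below the equilibrium price 52, so it is not binding; the market clears at P* = 52, Q* = 240.
Since the control does not bind, no trades are prevented and deadweight loss is zero.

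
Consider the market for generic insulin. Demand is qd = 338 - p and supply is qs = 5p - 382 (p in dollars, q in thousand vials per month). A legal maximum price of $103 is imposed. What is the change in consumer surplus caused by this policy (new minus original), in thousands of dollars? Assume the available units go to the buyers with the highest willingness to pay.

-1351.5

Setting quantity demanded equal to quantity supplied, 338 - p = 5p - 382, gives p* = 120 and q* = 218.
Because the ceiling (103) lies below the market-clearing price, it is binding.
At p = 103: qd = 338 - 103 = 235 and qs = 5·103 - 382 = 133.
Consumer surplus without the control is ½ · (338 - 120) · 218 = 23762.
With the ceiling, 133 units are sold at 103 (assume they go to the highest-value buyers). The demand price at q = 133 is 205, so CS = ½ · [(338 - 103) + (205 - 103)] · 133 = 22410.5.
Change in consumer surplus = 22410.5 - 23762 = -1351.5.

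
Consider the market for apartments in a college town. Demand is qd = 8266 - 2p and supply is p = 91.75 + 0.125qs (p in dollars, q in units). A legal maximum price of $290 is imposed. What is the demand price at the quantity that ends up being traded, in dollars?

Rearranging supply gives qs = 8p - 734. Equilibrium: 8266 - 2p = 8p - 734, so 9000 = 10p and p* = 900, q* = 6466.
Since 290 < 900, the ceiling is binding.
At p = 290: qd = 8266 - 2·290 = 7686 and qs = 8·290 - 734 = 1586.
Only 1586 units reach the market. On the demand curve, the marginal buyer's willingness to pay at q = 1586 is (8266 - 1586)/2 = 3340.

3340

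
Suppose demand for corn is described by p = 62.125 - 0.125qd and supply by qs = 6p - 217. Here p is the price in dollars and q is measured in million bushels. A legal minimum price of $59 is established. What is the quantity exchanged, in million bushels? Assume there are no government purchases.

25

Rearranging demand gives qd = 497 - 8p. In a free market, 497 - 8p = 6p - 217 gives the equilibrium p* = 51, q* = 89.
The floor of 59 is above the equilibrium price 51, so it binds.
At p = 59: qd = 497 - 8·59 = 25 and qs = 6·59 - 217 = 137.
The quantity actually transacted is the short side, demand: 25.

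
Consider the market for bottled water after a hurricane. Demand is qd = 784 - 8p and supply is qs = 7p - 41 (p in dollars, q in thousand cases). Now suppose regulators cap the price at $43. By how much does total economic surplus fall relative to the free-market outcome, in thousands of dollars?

945

Setting quantity demanded equal to quantity supplied, 784 - 8p = 7p - 41, gives p* = 55 and q* = 344.
Since 43 < 55, the ceiling is binding.
At p = 43: qd = 784 - 8·43 = 440 and qs = 7·43 - 41 = 260.
Quantity traded falls to 260. At q = 260 the demand price is (784 - 260)/8 = 65.5 and the supply price is (41 + 260)/7 = 43.
Deadweight loss = ½ · (65.5 - 43) · (344 - 260) = ½ · 22.5 · 84 = 945.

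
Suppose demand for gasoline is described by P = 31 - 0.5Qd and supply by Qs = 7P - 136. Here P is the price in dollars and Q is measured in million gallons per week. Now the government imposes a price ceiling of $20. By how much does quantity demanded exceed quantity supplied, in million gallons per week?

Rearranging demand gives Qd = 62 - 2P. In a free market, 62 - 2P = 7P - 136 gives the equilibrium P* = 22, Q* = 18.
The ceiling of 20 is below the equilibrium price 22, so it binds.
At P = 20: Qd = 62 - 2·20 = 22 and Qs = 7·20 - 136 = 4.
Shortage = Qd - Qs = 22 - 4 = 18.

18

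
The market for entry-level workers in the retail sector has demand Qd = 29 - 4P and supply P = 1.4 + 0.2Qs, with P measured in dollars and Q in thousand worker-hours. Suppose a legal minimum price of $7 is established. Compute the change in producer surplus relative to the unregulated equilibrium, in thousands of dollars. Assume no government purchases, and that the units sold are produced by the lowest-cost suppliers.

Rearranging supply gives Qs = 5P - 7. In a free market, 29 - 4P = 5P - 7 gives the equilibrium P* = 4, Q* = 13.
The floor of 7 is above the equilibrium price 4, so it binds.
At P = 7: Qd = 29 - 4·7 = 1 and Qs = 5·7 - 7 = 28.
Producer surplus without the control is ½ · (4 - 1.4) · 13 = 16.9.
With the floor, 1 units are sold at 7. The supply price at Q = 1 is 1.6, so PS = ½ · [(7 - 1.4) + (7 - 1.6)] · 1 = 5.5.
Change in producer surplus = 5.5 - 16.9 = -11.4.

-11.4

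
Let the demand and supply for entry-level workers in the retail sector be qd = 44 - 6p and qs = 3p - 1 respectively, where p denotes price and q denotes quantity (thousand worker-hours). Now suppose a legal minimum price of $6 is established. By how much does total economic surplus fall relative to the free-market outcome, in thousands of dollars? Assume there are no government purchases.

In a free market, 44 - 6p = 3p - 1 gives the equilibrium p* = 5, q* = 14.
Since 6 > 5, the floor is binding.
At p = 6: qd = 44 - 6·6 = 8 and qs = 3·6 - 1 = 17.
Quantity traded falls to 8. At q = 8 the demand price is (44 - 8)/6 = 6 and the supply price is (1 + 8)/3 = 3.
Deadweight loss = ½ · (6 - 3) · (14 - 8) = ½ · 3 · 6 = 9.

9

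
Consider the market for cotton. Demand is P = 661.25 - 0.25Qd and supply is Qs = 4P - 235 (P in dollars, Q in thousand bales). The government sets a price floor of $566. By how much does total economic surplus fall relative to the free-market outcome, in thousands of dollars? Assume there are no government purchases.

Rearranging demand gives Qd = 2645 - 4P. Setting quantity demanded equal to quantity supplied, 2645 - 4P = 4P - 235, gives P* = 360 and Q* = 1205.
Because the floor (566) lies above the market-clearing price, it is binding.
At P = 566: Qd = 2645 - 4·566 = 381 and Qs = 4·566 - 235 = 2029.
Quantity traded falls to 381. At Q = 381 the demand price is (2645 - 381)/4 = 566 and the supply price is (235 + 381)/4 = 154.
Deadweight loss = ½ · (566 - 154) · (1205 - 381) = ½ · 412 · 824 = 169744.

169744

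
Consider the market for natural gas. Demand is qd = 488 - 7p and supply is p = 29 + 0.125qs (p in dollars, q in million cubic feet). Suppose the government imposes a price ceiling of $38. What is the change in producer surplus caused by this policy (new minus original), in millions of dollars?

Rearranging supply gives qs = 8p - 232. Setting quantity demanded equal to quantity supplied, 488 - 7p = 8p - 232, gives p* = 48 and q* = 152.
Because the ceiling (38) lies below the market-clearing price, it is binding.
At p = 38: qd = 488 - 7·38 = 222 and qs = 8·38 - 232 = 72.
Producer surplus without the control is ½ · (48 - 29) · 152 = 1444.
With the ceiling, producers sell 72 units at 38, so PS = ½ · (38 - 29) · 72 = 324.
Change in producer surplus = 324 - 1444 = -1120.

-1120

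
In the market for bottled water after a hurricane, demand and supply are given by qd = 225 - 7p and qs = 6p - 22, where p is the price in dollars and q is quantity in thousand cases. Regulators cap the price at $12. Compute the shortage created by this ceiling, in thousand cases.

91

Setting quantity demanded equal to quantity supplied, 225 - 7p = 6p - 22, gives p* = 19 and q* = 92.
The ceiling of 12 is below the equilibrium price 19, so it binds.
At p = 12: qd = 225 - 7·12 = 141 and qs = 6·12 - 22 = 50.
Shortage = qd - qs = 141 - 50 = 91.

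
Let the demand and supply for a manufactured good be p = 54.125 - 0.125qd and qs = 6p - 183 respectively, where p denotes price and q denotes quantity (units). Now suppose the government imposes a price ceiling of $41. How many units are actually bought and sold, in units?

63

Rearranging demand gives qd = 433 - 8p. Setting quantity demanded equal to quantity supplied, 433 - 8p = 6p - 183, gives p* = 44 and q* = 81.
Since 41 < 44, the ceiling is binding.
At p = 41: qd = 433 - 8·41 = 105 and qs = 6·41 - 183 = 63.
The quantity actually transacted is the short side, supply: 63.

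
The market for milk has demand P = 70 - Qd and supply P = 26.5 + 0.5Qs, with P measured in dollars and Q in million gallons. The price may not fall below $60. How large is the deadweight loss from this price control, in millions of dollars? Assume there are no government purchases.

270.75

Rearranging demand gives Qd = 70 - P; rearranging supply gives Qs = 2P - 53. Equilibrium: 70 - P = 2P - 53, so 123 = 3P and P* = 41, Q* = 29.
The floor of 60 is above the equilibrium price 41, so it binds.
At P = 60: Qd = 70 - 60 = 10 and Qs = 2·60 - 53 = 67.
Quantity traded falls to 10. At Q = 10 the demand price is 70 - 10 = 60 and the supply price is (53 + 10)/2 = 31.5.
Deadweight loss = ½ · (60 - 31.5) · (29 - 10) = ½ · 28.5 · 19 = 270.75.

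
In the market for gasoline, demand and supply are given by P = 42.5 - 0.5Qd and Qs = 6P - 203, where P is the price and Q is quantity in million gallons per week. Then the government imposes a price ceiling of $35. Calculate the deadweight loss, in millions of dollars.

Rearranging demand gives Qd = 85 - 2P. Setting quantity demanded equal to quantity supplied, 85 - 2P = 6P - 203, gives P* = 36 and Q* = 13.
The ceiling of 35 is below the equilibrium price 36, so it binds.
At P = 35: Qd = 85 - 2·35 = 15 and Qs = 6·35 - 203 = 7.
Quantity traded falls to 7. At Q = 7 the demand price is (85 - 7)/2 = 39 and the supply price is (203 + 7)/6 = 35.
Deadweight loss = ½ · (39 - 35) · (13 - 7) = ½ · 4 · 6 = 12.

12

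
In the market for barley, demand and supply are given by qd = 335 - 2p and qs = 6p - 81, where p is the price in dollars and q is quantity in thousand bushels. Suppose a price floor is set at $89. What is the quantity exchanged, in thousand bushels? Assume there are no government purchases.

Equilibrium: 335 - 2p = 6p - 81, so 416 = 8p and p* = 52, q* = 231.
The floor of 89 is above the equilibrium price 52, so it binds.
At p = 89: qd = 335 - 2·89 = 157 and qs = 6·89 - 81 = 453.
The quantity actually transacted is the short side, demand: 157.

157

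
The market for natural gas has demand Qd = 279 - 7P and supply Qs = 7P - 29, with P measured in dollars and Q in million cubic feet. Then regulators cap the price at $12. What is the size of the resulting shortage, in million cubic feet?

In a free market, 279 - 7P = 7P - 29 gives the equilibrium P* = 22, Q* = 125.
The ceiling of 12 is below the equilibrium price 22, so it binds.
At P = 12: Qd = 279 - 7·12 = 195 and Qs = 7·12 - 29 = 55.
Shortage = Qd - Qs = 195 - 55 = 140.

140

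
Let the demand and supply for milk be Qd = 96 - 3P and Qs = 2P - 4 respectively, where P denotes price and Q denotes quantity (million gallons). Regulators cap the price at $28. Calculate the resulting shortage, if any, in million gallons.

In a free market, 96 - 3P = 2P - 4 gives the equilibrium P* = 20, Q* = 36.
Since 28 is above P* = 20, the ceiling does not bind and the free-market outcome prevails.
Since the control does not bind, there is no shortage.

0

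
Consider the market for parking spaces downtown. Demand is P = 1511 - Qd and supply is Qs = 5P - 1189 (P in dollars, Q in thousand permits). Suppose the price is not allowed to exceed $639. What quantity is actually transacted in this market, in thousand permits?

1061

Rearranging demand gives Qd = 1511 - P. Equilibrium: 1511 - P = 5P - 1189, so 2700 = 6P and P* = 450, Q* = 1061.
Since 639 is above P* = 450, the ceiling does not bind and the free-market outcome prevails.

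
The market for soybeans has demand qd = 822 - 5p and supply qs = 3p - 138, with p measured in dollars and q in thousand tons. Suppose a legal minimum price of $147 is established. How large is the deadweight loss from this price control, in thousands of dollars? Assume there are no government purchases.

4860

Without the control the market clears where 822 - 5p = 3p - 138, i.e. p* = 120 and q* = 222.
The floor of 147 is above the equilibrium price 120, so it binds.
At p = 147: qd = 822 - 5·147 = 87 and qs = 3·147 - 138 = 303.
Quantity traded falls to 87. At q = 87 the demand price is (822 - 87)/5 = 147 and the supply price is (138 + 87)/3 = 75.
Deadweight loss = ½ · (147 - 75) · (222 - 87) = ½ · 72 · 135 = 4860.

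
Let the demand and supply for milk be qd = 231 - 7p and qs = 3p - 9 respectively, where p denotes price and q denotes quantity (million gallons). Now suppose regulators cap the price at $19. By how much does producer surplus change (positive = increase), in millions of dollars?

Setting quantity demanded equal to quantity supplied, 231 - 7p = 3p - 9, gives p* = 24 and q* = 63.
The ceiling of 19 is below the equilibrium price 24, so it binds.
At p = 19: qd = 231 - 7·19 = 98 and qs = 3·19 - 9 = 48.
Producer surplus without the control is ½ · (24 - 3) · 63 = 661.5.
With the ceiling, producers sell 48 units at 19, so PS = ½ · (19 - 3) · 48 = 384.
Change in producer surplus = 384 - 661.5 = -277.5.

-277.5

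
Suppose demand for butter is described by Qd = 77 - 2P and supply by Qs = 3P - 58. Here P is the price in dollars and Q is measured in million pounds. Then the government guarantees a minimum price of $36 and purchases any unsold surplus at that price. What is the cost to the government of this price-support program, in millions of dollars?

1620

Without the control the market clears where 77 - 2P = 3P - 58, i.e. P* = 27 and Q* = 23.
Because the floor (36) lies above the market-clearing price, it is binding.
At P = 36: Qd = 77 - 2·36 = 5 and Qs = 3·36 - 58 = 50.
Surplus = Qs - Qd = 45.
Government expenditure = surplus × support price = 45 × 36 = 1620.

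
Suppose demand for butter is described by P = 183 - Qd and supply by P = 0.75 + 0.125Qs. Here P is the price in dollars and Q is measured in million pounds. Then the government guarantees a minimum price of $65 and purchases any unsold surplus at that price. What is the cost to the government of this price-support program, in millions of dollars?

Rearranging demand gives Qd = 183 - P; rearranging supply gives Qs = 8P - 6. Equilibrium: 183 - P = 8P - 6, so 189 = 9P and P* = 21, Q* = 162.
Because the floor (65) lies above the market-clearing price, it is binding.
At P = 65: Qd = 183 - 65 = 118 and Qs = 8·65 - 6 = 514.
Surplus = Qs - Qd = 396.
Government expenditure = surplus × support price = 396 × 65 = 25740.

25740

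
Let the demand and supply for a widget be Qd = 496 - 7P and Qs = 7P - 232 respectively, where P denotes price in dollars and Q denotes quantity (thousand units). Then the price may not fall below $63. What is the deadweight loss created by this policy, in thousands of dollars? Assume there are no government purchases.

Without the control the market clears where 496 - 7P = 7P - 232, i.e. P* = 52 and Q* = 132.
Because the floor (63) lies above the market-clearing price, it is binding.
At P = 63: Qd = 496 - 7·63 = 55 and Qs = 7·63 - 232 = 209.
Quantity traded falls to 55. At Q = 55 the demand price is (496 - 55)/7 = 63 and the supply price is (232 + 55)/7 = 41.
Deadweight loss = ½ · (63 - 41) · (132 - 55) = ½ · 22 · 77 = 847.

847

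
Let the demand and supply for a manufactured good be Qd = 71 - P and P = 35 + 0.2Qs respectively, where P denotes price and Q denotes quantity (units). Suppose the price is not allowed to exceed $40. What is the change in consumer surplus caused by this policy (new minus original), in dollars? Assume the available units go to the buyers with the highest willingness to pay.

Rearranging supply gives Qs = 5P - 175. Setting quantity demanded equal to quantity supplied, 71 - P = 5P - 175, gives P* = 41 and Q* = 30.
Since 40 < 41, the ceiling is binding.
At P = 40: Qd = 71 - 40 = 31 and Qs = 5·40 - 175 = 25.
Consumer surplus without the control is ½ · (71 - 41) · 30 = 450.
With the ceiling, 25 units are sold at 40 (assume they go to the highest-value buyers). The demand price at Q = 25 is 46, so CS = ½ · [(71 - 40) + (46 - 40)] · 25 = 462.5.
Change in consumer surplus = 462.5 - 450 = 12.5.

12.5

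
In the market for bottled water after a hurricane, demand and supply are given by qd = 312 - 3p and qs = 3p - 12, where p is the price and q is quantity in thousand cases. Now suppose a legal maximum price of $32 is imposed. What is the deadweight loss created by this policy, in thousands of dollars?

Without the control the market clears where 312 - 3p = 3p - 12, i.e. p* = 54 and q* = 150.
The ceiling of 32 is below the equilibrium price 54, so it binds.
At p = 32: qd = 312 - 3·32 = 216 and qs = 3·32 - 12 = 84.
Quantity traded falls to 84. At q = 84 the demand price is (312 - 84)/3 = 76 and the supply price is (12 + 84)/3 = 32.
Deadweight loss = ½ · (76 - 32) · (150 - 84) = ½ · 44 · 66 = 1452.

1452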